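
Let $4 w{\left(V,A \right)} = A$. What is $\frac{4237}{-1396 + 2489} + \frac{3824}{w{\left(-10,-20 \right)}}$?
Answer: $- \frac{4158447}{5465} \approx -760.92$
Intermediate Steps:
$w{\left(V,A \right)} = \frac{A}{4}$
$\frac{4237}{-1396 + 2489} + \frac{3824}{w{\left(-10,-20 \right)}} = \frac{4237}{-1396 + 2489} + \frac{3824}{\frac{1}{4} \left(-20\right)} = \frac{4237}{1093} + \frac{3824}{-5} = 4237 \cdot \frac{1}{1093} + 3824 \left(- \frac{1}{5}\right) = \frac{4237}{1093} - \frac{3824}{5} = - \frac{4158447}{5465}$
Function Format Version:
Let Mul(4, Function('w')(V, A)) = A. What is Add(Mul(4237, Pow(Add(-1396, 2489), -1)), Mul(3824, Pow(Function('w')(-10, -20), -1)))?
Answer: Rational(-4158447, 5465) ≈ -760.92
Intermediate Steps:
Function('w')(V, A) = Mul(Rational(1, 4), A)
Add(Mul(4237, Pow(Add(-1396, 2489), -1)), Mul(3824, Pow(Function('w')(-10, -20), -1))) = Add(Mul(4237, Pow(Add(-1396, 2489), -1)), Mul(3824, Pow(Mul(Rational(1, 4), -20), -1))) = Add(Mul(4237, Pow(1093, -1)), Mul(3824, Pow(-5, -1))) = Add(Mul(4237, Rational(1, 1093)), Mul(3824, Rational(-1, 5))) = Add(Rational(4237, 1093), Rational(-3824, 5)) = Rational(-4158447, 5465)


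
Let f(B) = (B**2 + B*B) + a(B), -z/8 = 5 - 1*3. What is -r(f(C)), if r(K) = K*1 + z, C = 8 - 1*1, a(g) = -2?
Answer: -80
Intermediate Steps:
z = -16 (z = -8*(5 - 1*3) = -8*(5 - 3) = -8*2 = -16)
C = 7 (C = 8 - 1 = 7)
f(B) = -2 + 2*B**2 (f(B) = (B**2 + B*B) - 2 = (B**2 + B**2) - 2 = 2*B**2 - 2 = -2 + 2*B**2)
r(K) = -16 + K (r(K) = K*1 - 16 = K - 16 = -16 + K)
-r(f(C)) = -(-16 + (-2 + 2*7**2)) = -(-16 + (-2 + 2*49)) = -(-16 + (-2 + 98)) = -(-16 + 96) = -1*80 = -80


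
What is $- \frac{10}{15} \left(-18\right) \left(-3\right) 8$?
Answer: $-288$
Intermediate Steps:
$- \frac{10}{15} \left(-18\right) \left(-3\right) 8 = \left(-10\right) \frac{1}{15} \left(-18\right) \left(-3\right) 8 = \left(- \frac{2}{3}\right) \left(-18\right) \left(-3\right) 8 = 12 \left(-3\right) 8 = \left(-36\right) 8 = -288$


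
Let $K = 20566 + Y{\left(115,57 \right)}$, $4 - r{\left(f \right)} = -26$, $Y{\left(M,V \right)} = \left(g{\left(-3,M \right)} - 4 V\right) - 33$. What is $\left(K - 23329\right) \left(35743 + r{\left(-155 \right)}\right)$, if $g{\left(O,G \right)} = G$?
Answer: $-104063657$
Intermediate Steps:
$Y{\left(M,V \right)} = -33 + M - 4 V$ ($Y{\left(M,V \right)} = \left(M - 4 V\right) - 33 = -33 + M - 4 V$)
$r{\left(f \right)} = 30$ ($r{\left(f \right)} = 4 - -26 = 4 + 26 = 30$)
$K = 20420$ ($K = 20566 - 146 = 20420$)
$\left(K - 23329\right) \left(35743 + r{\left(-155 \right)}\right) = \left(20420 - 23329\right) \left(35743 + 30\right) = \left(-2909\right) 35773 = -104063657$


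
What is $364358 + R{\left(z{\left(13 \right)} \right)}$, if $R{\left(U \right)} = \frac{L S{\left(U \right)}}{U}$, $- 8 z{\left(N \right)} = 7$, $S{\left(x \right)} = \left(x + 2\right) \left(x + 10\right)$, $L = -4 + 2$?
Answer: $\frac{10202681}{28} \approx 3.6438 \cdot 10^{5}$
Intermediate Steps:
$L = -2$
$S{\left(x \right)} = \left(2 + x\right) \left(10 + x\right)$
$z{\left(N \right)} = - \frac{7}{8}$ ($z{\left(N \right)} = \left(- \frac{1}{8}\right) 7 = - \frac{7}{8}$)
$R{\left(U \right)} = \frac{-40 - 24 U - 2 U^{2}}{U}$ ($R{\left(U \right)} = \frac{\left(-2\right) \left(20 + U^{2} + 12 U\right)}{U} = \frac{-40 - 24 U - 2 U^{2}}{U}$)
$364358 + R{\left(z{\left(13 \right)} \right)} = 364358 - \left(\frac{89}{4} - \frac{320}{7}\right) = 364358 - - \frac{657}{28} = 364358 + \left(-24 + \frac{320}{7} + \frac{7}{4}\right) = 364358 + \frac{657}{28} = \frac{10202681}{28}$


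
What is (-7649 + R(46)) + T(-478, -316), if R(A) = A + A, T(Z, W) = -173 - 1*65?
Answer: -7795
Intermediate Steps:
T(Z, W) = -238 (T(Z, W) = -173 - 65 = -238)
R(A) = 2*A
(-7649 + R(46)) + T(-478, -316) = (-7649 + 2*46) - 238 = (-7649 + 92) - 238 = -7557 - 238 = -7795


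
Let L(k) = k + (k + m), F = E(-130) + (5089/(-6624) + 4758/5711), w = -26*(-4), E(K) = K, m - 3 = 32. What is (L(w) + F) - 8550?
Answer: -319166421455/37829664 ≈ -8436.9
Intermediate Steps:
m = 35 (m = 3 + 32 = 35)
w = 104
F = -4915402607/37829664 (F = -130 + (5089/(-6624) + 4758/5711) = -130 + (5089*(-1/6624) + 4758*(1/5711)) = -130 + (-5089/6624 + 4758/5711) = -130 + 2453713/37829664 = -4915402607/37829664 ≈ -129.94)
L(k) = 35 + 2*k (L(k) = k + (k + 35) = k + (35 + k) = 35 + 2*k)
(L(w) + F) - 8550 = ((35 + 2*104) - 4915402607/37829664) - 8550 = ((35 + 208) - 4915402607/37829664) - 8550 = (243 - 4915402607/37829664) - 8550 = 4277205745/37829664 - 8550 = -319166421455/37829664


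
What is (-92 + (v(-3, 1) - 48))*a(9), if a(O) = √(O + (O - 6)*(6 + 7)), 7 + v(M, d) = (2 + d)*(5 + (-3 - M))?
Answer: -528*√3 ≈ -914.52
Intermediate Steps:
v(M, d) = -7 + (2 + d)*(2 - M) (v(M, d) = -7 + (2 + d)*(5 + (-3 - M)) = -7 + (2 + d)*(2 - M))
a(O) = √(-78 + 14*O) (a(O) = √(O + (-6 + O)*13) = √(O + (-78 + 13*O)) = √(-78 + 14*O))
(-92 + (v(-3, 1) - 48))*a(9) = (-92 + ((-3 - 2*(-3) + 2*1 - 1*(-3)*1) - 48))*√(-78 + 14*9) = (-92 + ((-3 + 6 + 2 + 3) - 48))*√(-78 + 126) = (-92 + (8 - 48))*√48 = (-92 - 40)*(4*√3) = -528*√3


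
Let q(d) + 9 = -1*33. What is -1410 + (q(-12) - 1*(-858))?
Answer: -594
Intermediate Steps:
q(d) = -42 (q(d) = -9 - 1*33 = -9 - 33 = -42)
-1410 + (q(-12) - 1*(-858)) = -1410 + (-42 - 1*(-858)) = -1410 + (-42 + 858) = -1410 + 816 = -594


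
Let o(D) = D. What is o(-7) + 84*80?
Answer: 6713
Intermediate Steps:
o(-7) + 84*80 = -7 + 84*80 = -7 + 6720 = 6713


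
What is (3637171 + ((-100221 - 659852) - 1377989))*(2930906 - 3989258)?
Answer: -1586585008368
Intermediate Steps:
(3637171 + ((-100221 - 659852) - 1377989))*(2930906 - 3989258) = (3637171 + (-760073 - 1377989))*(-1058352) = (3637171 - 2138062)*(-1058352) = 1499109*(-1058352) = -1586585008368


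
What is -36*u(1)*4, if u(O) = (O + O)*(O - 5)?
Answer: 1152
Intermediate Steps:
u(O) = 2*O*(-5 + O) (u(O) = (2*O)*(-5 + O) = 2*O*(-5 + O))
-36*u(1)*4 = -72*(-5 + 1)*4 = -72*(-4)*4 = -36*(-8)*4 = 288*4 = 1152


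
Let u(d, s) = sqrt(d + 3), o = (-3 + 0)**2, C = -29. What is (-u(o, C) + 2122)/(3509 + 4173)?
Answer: 1061/3841 - sqrt(3)/3841 ≈ 0.27578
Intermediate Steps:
o = 9 (o = (-3)**2 = 9)
u(d, s) = sqrt(3 + d)
(-u(o, C) + 2122)/(3509 + 4173) = (-sqrt(3 + 9) + 2122)/(3509 + 4173) = (-sqrt(12) + 2122)/7682 = (-2*sqrt(3) + 2122)*(1/7682) = (2122 - 2*sqrt(3))*(1/7682) = 1061/3841 - sqrt(3)/3841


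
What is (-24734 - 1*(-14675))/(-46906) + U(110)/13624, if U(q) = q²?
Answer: 44037901/39940459 ≈ 1.1026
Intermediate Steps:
(-24734 - 1*(-14675))/(-46906) + U(110)/13624 = (-24734 - 1*(-14675))/(-46906) + 110²/13624 = (-24734 + 14675)*(-1/46906) + 12100*(1/13624) = -10059*(-1/46906) + 3025/3406 = 10059/46906 + 3025/3406 = 44037901/39940459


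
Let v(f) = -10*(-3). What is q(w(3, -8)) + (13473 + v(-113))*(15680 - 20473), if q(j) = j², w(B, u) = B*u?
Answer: -64719303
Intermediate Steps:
v(f) = 30
q(w(3, -8)) + (13473 + v(-113))*(15680 - 20473) = (3*(-8))² + (13473 + 30)*(15680 - 20473) = (-24)² + 13503*(-4793) = 576 - 64719879 = -64719303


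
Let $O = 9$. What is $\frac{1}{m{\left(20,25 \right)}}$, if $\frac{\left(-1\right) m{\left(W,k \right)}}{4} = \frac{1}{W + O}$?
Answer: $- \frac{29}{4} \approx -7.25$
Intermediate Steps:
$m{\left(W,k \right)} = - \frac{4}{9 + W}$ ($m{\left(W,k \right)} = - \frac{4}{W + 9} = - \frac{4}{9 + W}$)
$\frac{1}{m{\left(20,25 \right)}} = \frac{1}{\left(-4\right) \frac{1}{9 + 20}} = \frac{1}{\left(-4\right) \frac{1}{29}} = \frac{1}{- \frac{4}{29}} = - \frac{29}{4}$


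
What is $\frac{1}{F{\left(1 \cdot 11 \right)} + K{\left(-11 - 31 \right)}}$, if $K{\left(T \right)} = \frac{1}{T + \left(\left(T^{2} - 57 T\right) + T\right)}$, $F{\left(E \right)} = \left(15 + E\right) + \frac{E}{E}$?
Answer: $\frac{4074}{109999} \approx 0.037037$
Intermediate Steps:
$F{\left(E \right)} = 16 + E$ ($F{\left(E \right)} = \left(15 + E\right) + 1 = 16 + E$)
$K{\left(T \right)} = \frac{1}{T^{2} - 55 T}$ ($K{\left(T \right)} = \frac{1}{T + \left(T^{2} - 56 T\right)} = \frac{1}{T^{2} - 55 T}$)
$\frac{1}{F{\left(1 \cdot 11 \right)} + K{\left(-11 - 31 \right)}} = \frac{1}{\left(16 + 1 \cdot 11\right) + \frac{1}{\left(-11 - 31\right) \left(-55 - 42\right)}} = \frac{1}{\left(16 + 11\right) + \frac{1}{\left(-42\right) \left(-55 - 42\right)}} = \frac{1}{27 - \frac{1}{42 \left(-97\right)}} = \frac{1}{27 - - \frac{1}{4074}} = \frac{1}{27 + \frac{1}{4074}} = \frac{1}{\frac{109999}{4074}} = \frac{4074}{109999}$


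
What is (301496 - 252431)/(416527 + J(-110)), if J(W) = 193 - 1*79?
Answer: 49065/416641 ≈ 0.11776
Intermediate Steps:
J(W) = 114 (J(W) = 193 - 79 = 114)
(301496 - 252431)/(416527 + J(-110)) = (301496 - 252431)/(416527 + 114) = 49065/416641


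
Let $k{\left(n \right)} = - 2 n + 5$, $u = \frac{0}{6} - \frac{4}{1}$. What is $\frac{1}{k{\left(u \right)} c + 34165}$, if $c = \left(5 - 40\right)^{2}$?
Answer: $\frac{1}{50090} \approx 1.9964 \cdot 10^{-5}$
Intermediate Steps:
$c = 1225$ ($c = \left(-35\right)^{2} = 1225$)
$u = -4$ ($u = 0 \cdot \frac{1}{6} - 4 = 0 - 4 = -4$)
$k{\left(n \right)} = 5 - 2 n$
$\frac{1}{k{\left(u \right)} c + 34165} = \frac{1}{\left(5 - -8\right) 1225 + 34165} = \frac{1}{\left(5 + 8\right) 1225 + 34165} = \frac{1}{13 \cdot 1225 + 34165} = \frac{1}{15925 + 34165} = \frac{1}{50090}$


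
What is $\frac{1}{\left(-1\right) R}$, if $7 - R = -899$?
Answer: $- \frac{1}{906} \approx -0.0011038$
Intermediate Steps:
$R = 906$ ($R = 7 - -899 = 7 + 899 = 906$)
$\frac{1}{\left(-1\right) R} = \frac{1}{\left(-1\right) 906} = \frac{1}{-906} = - \frac{1}{906}$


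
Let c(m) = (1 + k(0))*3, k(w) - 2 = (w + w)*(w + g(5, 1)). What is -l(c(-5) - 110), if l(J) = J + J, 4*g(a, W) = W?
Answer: 202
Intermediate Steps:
g(a, W) = W/4
k(w) = 2 + 2*w*(¼ + w) (k(w) = 2 + (w + w)*(w + (¼)*1) = 2 + (2*w)*(w + ¼) = 2 + (2*w)*(¼ + w) = 2 + 2*w*(¼ + w))
c(m) = 9 (c(m) = (1 + (2 + (½)*0 + 2*0²))*3 = (1 + (2 + 0 + 2*0))*3 = (1 + (2 + 0 + 0))*3 = (1 + 2)*3 = 3*3 = 9)
l(J) = 2*J
-l(c(-5) - 110) = -2*(9 - 110) = -2*(-101) = -1*(-202) = 202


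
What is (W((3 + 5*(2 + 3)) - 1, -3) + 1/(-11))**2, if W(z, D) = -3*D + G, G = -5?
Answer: 1849/121 ≈ 15.281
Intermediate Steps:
W(z, D) = -5 - 3*D (W(z, D) = -3*D - 5 = -5 - 3*D)
(W((3 + 5*(2 + 3)) - 1, -3) + 1/(-11))**2 = ((-5 - 3*(-3)) + 1/(-11))**2 = ((-5 + 9) - 1/11)**2 = (4 - 1/11)**2 = (43/11)**2 = 1849/121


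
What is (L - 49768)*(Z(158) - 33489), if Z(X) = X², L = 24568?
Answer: 214830000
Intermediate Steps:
(L - 49768)*(Z(158) - 33489) = (24568 - 49768)*(158² - 33489) = -25200*(24964 - 33489) = -25200*(-8525) = 214830000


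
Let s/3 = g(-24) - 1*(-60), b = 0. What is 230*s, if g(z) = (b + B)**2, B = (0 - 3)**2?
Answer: 97290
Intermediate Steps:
B = 9 (B = (-3)**2 = 9)
g(z) = 81 (g(z) = (0 + 9)**2 = 9**2 = 81)
s = 423 (s = 3*(81 - 1*(-60)) = 3*(81 + 60) = 3*141 = 423)
230*s = 230*423 = 97290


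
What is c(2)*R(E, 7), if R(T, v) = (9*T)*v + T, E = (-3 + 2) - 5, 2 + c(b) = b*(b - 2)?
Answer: 768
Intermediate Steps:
c(b) = -2 + b*(-2 + b) (c(b) = -2 + b*(b - 2) = -2 + b*(-2 + b))
E = -6 (E = -1 - 5 = -6)
R(T, v) = T + 9*T*v (R(T, v) = 9*T*v + T = T + 9*T*v)
c(2)*R(E, 7) = (-2 + 2**2 - 2*2)*(-6*(1 + 9*7)) = (-2 + 4 - 4)*(-6*(1 + 63)) = -(-12)*64 = -2*(-384) = 768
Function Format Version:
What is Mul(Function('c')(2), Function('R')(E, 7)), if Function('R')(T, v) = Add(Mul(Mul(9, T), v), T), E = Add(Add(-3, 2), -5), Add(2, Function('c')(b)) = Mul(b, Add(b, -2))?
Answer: 768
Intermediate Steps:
Function('c')(b) = Add(-2, Mul(b, Add(-2, b))) (Function('c')(b) = Add(-2, Mul(b, Add(b, -2))) = Add(-2, Mul(b, Add(-2, b))))
E = -6 (E = Add(-1, -5) = -6)
Function('R')(T, v) = Add(T, Mul(9, T, v)) (Function('R')(T, v) = Add(Mul(9, T, v), T) = Add(T, Mul(9, T, v)))
Mul(Function('c')(2), Function('R')(E, 7)) = Mul(Add(-2, Pow(2, 2), Mul(-2, 2)), Mul(-6, Add(1, Mul(9, 7)))) = Mul(Add(-2, 4, -4), Mul(-6, Add(1, 63))) = Mul(-2, Mul(-6, 64)) = Mul(-2, -384) = 768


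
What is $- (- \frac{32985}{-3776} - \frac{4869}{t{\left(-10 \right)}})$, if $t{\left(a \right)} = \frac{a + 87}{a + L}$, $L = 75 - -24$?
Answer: $\frac{1633755771}{290752} \approx 5619.1$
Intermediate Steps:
$L = 99$ ($L = 75 + 24 = 99$)
$t{\left(a \right)} = \frac{87 + a}{99 + a}$ ($t{\left(a \right)} = \frac{a + 87}{a + 99} = \frac{87 + a}{99 + a}$)
$- (- \frac{32985}{-3776} - \frac{4869}{t{\left(-10 \right)}}) = - (- \frac{32985}{-3776} - \frac{4869}{\frac{1}{99 - 10} \left(87 - 10\right)}) = - (\left(-32985\right) \left(- \frac{1}{3776}\right) - \frac{4869}{\frac{1}{89} \cdot 77}) = - (\frac{32985}{3776} - \frac{4869}{\frac{1}{89} \cdot 77}) = - (\frac{32985}{3776} - \frac{4869}{\frac{77}{89}}) = - (\frac{32985}{3776} - \frac{433341}{77}) = \left(-1\right) \left(- \frac{1633755771}{290752}\right) = \frac{1633755771}{290752}$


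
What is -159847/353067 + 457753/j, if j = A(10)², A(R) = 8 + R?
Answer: 53855229341/38131236 ≈ 1412.4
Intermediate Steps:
j = 324 (j = (8 + 10)² = 18² = 324)
-159847/353067 + 457753/j = -159847/353067 + 457753/324 = 53855229341/38131236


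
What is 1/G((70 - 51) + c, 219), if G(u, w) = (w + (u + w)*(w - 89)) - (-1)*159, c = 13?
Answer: 1/33008 ≈ 3.0296e-5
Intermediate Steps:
G(u, w) = 159 + w + (-89 + w)*(u + w) (G(u, w) = (w + (u + w)*(-89 + w)) - 1*(-159) = (w + (-89 + w)*(u + w)) + 159 = 159 + w + (-89 + w)*(u + w))
1/G((70 - 51) + c, 219) = 1/(159 + 219² - 89*((70 - 51) + 13) - 88*219 + ((70 - 51) + 13)*219) = 1/(159 + 47961 - 89*(19 + 13) - 19272 + (19 + 13)*219) = 1/(159 + 47961 - 89*32 - 19272 + 32*219) = 1/(159 + 47961 - 2848 - 19272 + 7008) = 1/33008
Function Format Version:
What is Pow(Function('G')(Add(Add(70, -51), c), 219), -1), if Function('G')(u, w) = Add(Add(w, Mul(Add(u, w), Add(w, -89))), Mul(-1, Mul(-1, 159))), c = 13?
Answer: Rational(1, 33008) ≈ 3.0296e-5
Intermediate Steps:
Function('G')(u, w) = Add(159, w, Mul(Add(-89, w), Add(u, w))) (Function('G')(u, w) = Add(Add(w, Mul(Add(u, w), Add(-89, w))), Mul(-1, -159)) = Add(Add(w, Mul(Add(-89, w), Add(u, w))), 159) = Add(159, w, Mul(Add(-89, w), Add(u, w))))
Pow(Function('G')(Add(Add(70, -51), c), 219), -1) = Pow(Add(159, Pow(219, 2), Mul(-89, Add(Add(70, -51), 13)), Mul(-88, 219), Mul(Add(Add(70, -51), 13), 219)), -1) = Pow(Add(159, 47961, Mul(-89, Add(19, 13)), -19272, Mul(Add(19, 13), 219)), -1) = Pow(Add(159, 47961, Mul(-89, 32), -19272, Mul(32, 219)), -1) = Pow(Add(159, 47961, -2848, -19272, 7008), -1) = Pow(33008, -1) = Rational(1, 33008)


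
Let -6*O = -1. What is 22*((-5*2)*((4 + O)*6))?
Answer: -5500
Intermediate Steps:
O = ⅙ (O = -⅙*(-1) = ⅙ ≈ 0.16667)
22*((-5*2)*((4 + O)*6)) = 22*((-5*2)*((4 + ⅙)*6)) = 22*(-125*6/3) = 22*(-10*25) = 22*(-250) = -5500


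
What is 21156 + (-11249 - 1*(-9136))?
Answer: 19043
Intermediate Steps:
21156 + (-11249 - 1*(-9136)) = 21156 + (-11249 + 9136) = 21156 - 2113 = 19043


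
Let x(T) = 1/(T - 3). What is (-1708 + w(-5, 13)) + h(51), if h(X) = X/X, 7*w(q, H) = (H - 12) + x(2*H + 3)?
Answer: -310647/182 ≈ -1706.9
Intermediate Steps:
x(T) = 1/(-3 + T)
w(q, H) = -12/7 + H/7 + 1/(14*H) (w(q, H) = ((H - 12) + 1/(-3 + (2*H + 3)))/7 = ((-12 + H) + 1/(-3 + (3 + 2*H)))/7 = ((-12 + H) + 1/(2*H))/7 = (-12 + H + 1/(2*H))/7 = -12/7 + H/7 + 1/(14*H))
h(X) = 1
(-1708 + w(-5, 13)) + h(51) = (-1708 + (1/14)*(1 + 2*13*(-12 + 13))/13) + 1 = (-1708 + (1/14)*(1/13)*(1 + 2*13*1)) + 1 = (-1708 + (1/14)*(1/13)*(1 + 26)) + 1 = (-1708 + (1/14)*(1/13)*27) + 1 = (-1708 + 27/182) + 1 = -310829/182 + 1 = -310647/182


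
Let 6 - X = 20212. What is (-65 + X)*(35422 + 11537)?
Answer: -951905889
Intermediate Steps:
X = -20206 (X = 6 - 1*20212 = 6 - 20212 = -20206)
(-65 + X)*(35422 + 11537) = (-65 - 20206)*(35422 + 11537) = -20271*46959 = -951905889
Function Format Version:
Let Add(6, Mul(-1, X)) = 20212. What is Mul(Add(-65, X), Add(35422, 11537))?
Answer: -951905889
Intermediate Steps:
X = -20206 (X = Add(6, Mul(-1, 20212)) = Add(6, -20212) = -20206)
Mul(Add(-65, X), Add(35422, 11537)) = Mul(Add(-65, -20206), Add(35422, 11537)) = Mul(-20271, 46959) = -951905889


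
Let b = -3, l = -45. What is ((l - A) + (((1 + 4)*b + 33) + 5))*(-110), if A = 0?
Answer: 2420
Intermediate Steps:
((l - A) + (((1 + 4)*b + 33) + 5))*(-110) = ((-45 - 1*0) + (((1 + 4)*(-3) + 33) + 5))*(-110) = ((-45 + 0) + ((5*(-3) + 33) + 5))*(-110) = (-45 + ((-15 + 33) + 5))*(-110) = (-45 + (18 + 5))*(-110) = (-45 + 23)*(-110) = -22*(-110) = 2420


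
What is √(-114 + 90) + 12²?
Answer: 144 + 2*I*√6 ≈ 144.0 + 4.899*I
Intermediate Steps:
√(-114 + 90) + 12² = √(-24) + 144 = 2*I*√6 + 144 = 144 + 2*I*√6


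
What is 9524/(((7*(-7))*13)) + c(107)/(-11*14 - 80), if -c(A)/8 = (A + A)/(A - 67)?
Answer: -423337/28665 ≈ -14.768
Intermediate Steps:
c(A) = -16*A/(-67 + A) (c(A) = -8*(A + A)/(A - 67) = -8*2*A/(-67 + A) = -16*A/(-67 + A))
9524/(((7*(-7))*13)) + c(107)/(-11*14 - 80) = 9524/(((7*(-7))*13)) + (-16*107/(-67 + 107))/(-11*14 - 80) = 9524/((-49*13)) + (-16*107/40)/(-154 - 80) = 9524/(-637) - 16*107*1/40/(-234) = 9524*(-1/637) - 214/5*(-1/234) = -9524/637 + 107/585 = -423337/28665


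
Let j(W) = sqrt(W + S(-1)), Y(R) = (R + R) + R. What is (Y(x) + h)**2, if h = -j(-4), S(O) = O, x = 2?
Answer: (6 - I*sqrt(5))**2 ≈ 31.0 - 26.833*I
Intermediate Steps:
Y(R) = 3*R (Y(R) = 2*R + R = 3*R)
j(W) = sqrt(-1 + W) (j(W) = sqrt(W - 1) = sqrt(-1 + W))
h = -I*sqrt(5) (h = -sqrt(-1 - 4) = -sqrt(-5) = -I*sqrt(5) ≈ -2.2361*I)
(Y(x) + h)**2 = (3*2 - I*sqrt(5))**2 = (6 - I*sqrt(5))**2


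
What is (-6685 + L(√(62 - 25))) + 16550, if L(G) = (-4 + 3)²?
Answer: 9866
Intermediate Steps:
L(G) = 1 (L(G) = (-1)² = 1)
(-6685 + L(√(62 - 25))) + 16550 = (-6685 + 1) + 16550 = -6684 + 16550 = 9866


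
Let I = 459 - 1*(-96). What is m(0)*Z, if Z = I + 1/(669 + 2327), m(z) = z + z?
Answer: 0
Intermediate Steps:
m(z) = 2*z
I = 555 (I = 459 + 96 = 555)
Z = 1662781/2996 (Z = 555 + 1/(669 + 2327) = 555 + 1/2996 = 1662781/2996 ≈ 555.00)
m(0)*Z = (2*0)*(1662781/2996) = 0*(1662781/2996) = 0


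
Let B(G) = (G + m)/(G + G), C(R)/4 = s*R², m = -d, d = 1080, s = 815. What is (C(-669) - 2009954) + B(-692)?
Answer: 504135461919/346 ≈ 1.4570e+9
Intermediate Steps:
m = -1080 (m = -1*1080 = -1080)
C(R) = 3260*R² (C(R) = 4*(815*R²) = 3260*R²)
B(G) = (-1080 + G)/(2*G) (B(G) = (G - 1080)/(G + G) = (-1080 + G)/((2*G)) = (-1080 + G)*(1/(2*G)) = (-1080 + G)/(2*G))
(C(-669) - 2009954) + B(-692) = (3260*(-669)² - 2009954) + (½)*(-1080 - 692)/(-692) = (3260*447561 - 2009954) + (½)*(-1/692)*(-1772) = (1459048860 - 2009954) + 443/346 = 1457038906 + 443/346 = 504135461919/346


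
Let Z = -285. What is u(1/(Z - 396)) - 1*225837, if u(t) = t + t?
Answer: -153794999/681 ≈ -2.2584e+5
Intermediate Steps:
u(t) = 2*t
u(1/(Z - 396)) - 1*225837 = 2/(-285 - 396) - 1*225837 = 2/(-681) - 225837 = 2*(-1/681) - 225837 = -2/681 - 225837 = -153794999/681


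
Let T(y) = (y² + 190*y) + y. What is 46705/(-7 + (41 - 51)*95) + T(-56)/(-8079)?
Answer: -123364925/2577201 ≈ -47.868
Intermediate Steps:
T(y) = y² + 191*y
46705/(-7 + (41 - 51)*95) + T(-56)/(-8079) = 46705/(-7 + (41 - 51)*95) - 56*(191 - 56)/(-8079) = 46705/(-7 - 10*95) - 56*135*(-1/8079) = 46705/(-7 - 950) - 7560*(-1/8079) = 46705/(-957) + 2520/2693 = 46705*(-1/957) + 2520/2693 = -46705/957 + 2520/2693 = -123364925/2577201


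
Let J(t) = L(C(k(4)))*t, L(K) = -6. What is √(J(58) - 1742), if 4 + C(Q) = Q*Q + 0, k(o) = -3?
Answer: I*√2090 ≈ 45.716*I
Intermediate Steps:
C(Q) = -4 + Q² (C(Q) = -4 + (Q*Q + 0) = -4 + (Q² + 0) = -4 + Q²)
J(t) = -6*t
√(J(58) - 1742) = √(-6*58 - 1742) = √(-348 - 1742) = √(-2090) = I*√2090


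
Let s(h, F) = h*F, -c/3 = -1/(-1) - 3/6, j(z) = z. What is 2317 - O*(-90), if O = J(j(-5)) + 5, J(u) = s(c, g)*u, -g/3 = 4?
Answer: -5333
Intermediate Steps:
g = -12 (g = -3*4 = -12)
c = -3/2 (c = -3*(-1/(-1) - 3/6) = -3*(-1*(-1) - 3*⅙) = -3*(1 - ½) = -3*½ = -3/2 ≈ -1.5000)
s(h, F) = F*h
J(u) = 18*u (J(u) = (-12*(-3/2))*u = 18*u)
O = -85 (O = 18*(-5) + 5 = -90 + 5 = -85)
2317 - O*(-90) = 2317 - (-85)*(-90) = 2317 - 1*7650 = 2317 - 7650 = -5333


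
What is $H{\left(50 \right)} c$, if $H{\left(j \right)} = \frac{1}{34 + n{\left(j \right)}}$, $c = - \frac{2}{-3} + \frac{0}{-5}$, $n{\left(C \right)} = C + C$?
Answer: $\frac{1}{201} \approx 0.0049751$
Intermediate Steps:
$n{\left(C \right)} = 2 C$
$c = \frac{2}{3}$ ($c = \left(-2\right) \left(- \frac{1}{3}\right) + 0 \left(- \frac{1}{5}\right) = \frac{2}{3} + 0 = \frac{2}{3} \approx 0.66667$)
$H{\left(j \right)} = \frac{1}{34 + 2 j}$
$H{\left(50 \right)} c = \frac{1}{2 \left(17 + 50\right)} \frac{2}{3} = \frac{1}{2 \cdot 67} \cdot \frac{2}{3} = \frac{1}{2} \cdot \frac{1}{67} \cdot \frac{2}{3} = \frac{1}{134} \cdot \frac{2}{3} = \frac{1}{201}$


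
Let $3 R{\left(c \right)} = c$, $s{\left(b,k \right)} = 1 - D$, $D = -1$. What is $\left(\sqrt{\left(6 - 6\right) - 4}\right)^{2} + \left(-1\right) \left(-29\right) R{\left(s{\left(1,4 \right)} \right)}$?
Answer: $\frac{46}{3} \approx 15.333$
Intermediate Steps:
$s{\left(b,k \right)} = 2$ ($s{\left(b,k \right)} = 1 - -1 = 1 + 1 = 2$)
$R{\left(c \right)} = \frac{c}{3}$
$\left(\sqrt{\left(6 - 6\right) - 4}\right)^{2} + \left(-1\right) \left(-29\right) R{\left(s{\left(1,4 \right)} \right)} = \left(\sqrt{\left(6 - 6\right) - 4}\right)^{2} + \left(-1\right) \left(-29\right) \frac{1}{3} \cdot 2 = \left(\sqrt{\left(6 - 6\right) - 4}\right)^{2} + 29 \cdot \frac{2}{3} = \left(\sqrt{0 - 4}\right)^{2} + \frac{58}{3} = \left(\sqrt{-4}\right)^{2} + \frac{58}{3} = \left(2 i\right)^{2} + \frac{58}{3} = -4 + \frac{58}{3} = \frac{46}{3}$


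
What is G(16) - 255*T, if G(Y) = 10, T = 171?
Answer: -43595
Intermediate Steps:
G(16) - 255*T = 10 - 255*171 = 10 - 43605 = -43595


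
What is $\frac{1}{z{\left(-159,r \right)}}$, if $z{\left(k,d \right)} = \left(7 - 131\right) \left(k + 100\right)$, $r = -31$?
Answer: $\frac{1}{7316} \approx 0.00013669$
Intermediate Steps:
$z{\left(k,d \right)} = -12400 - 124 k$ ($z{\left(k,d \right)} = - 124 \left(100 + k\right) = -12400 - 124 k$)
$\frac{1}{z{\left(-159,r \right)}} = \frac{1}{-12400 - -19716} = \frac{1}{-12400 + 19716} = \frac{1}{7316}$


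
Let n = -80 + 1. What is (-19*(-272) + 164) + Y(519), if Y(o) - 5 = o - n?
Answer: 5935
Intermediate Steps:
n = -79
Y(o) = 84 + o (Y(o) = 5 + (o - 1*(-79)) = 5 + (o + 79) = 5 + (79 + o) = 84 + o)
(-19*(-272) + 164) + Y(519) = (-19*(-272) + 164) + (84 + 519) = (5168 + 164) + 603 = 5332 + 603 = 5935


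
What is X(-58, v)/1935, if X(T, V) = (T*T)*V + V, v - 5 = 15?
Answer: 13460/387 ≈ 34.780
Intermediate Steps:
v = 20 (v = 5 + 15 = 20)
X(T, V) = V + V*T² (X(T, V) = T²*V + V = V*T² + V = V + V*T²)
X(-58, v)/1935 = (20*(1 + (-58)²))/1935 = (20*(1 + 3364))*(1/1935) = (20*3365)*(1/1935) = 67300*(1/1935) = 13460/387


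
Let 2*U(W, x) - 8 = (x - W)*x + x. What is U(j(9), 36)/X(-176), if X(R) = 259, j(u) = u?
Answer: 508/259 ≈ 1.9614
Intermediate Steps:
U(W, x) = 4 + x/2 + x*(x - W)/2 (U(W, x) = 4 + ((x - W)*x + x)/2 = 4 + (x*(x - W) + x)/2 = 4 + (x + x*(x - W))/2 = 4 + (x/2 + x*(x - W)/2) = 4 + x/2 + x*(x - W)/2)
U(j(9), 36)/X(-176) = (4 + (1/2)*36 + (1/2)*36**2 - 1/2*9*36)/259 = (4 + 18 + (1/2)*1296 - 162)*(1/259) = (4 + 18 + 648 - 162)*(1/259) = 508*(1/259) = 508/259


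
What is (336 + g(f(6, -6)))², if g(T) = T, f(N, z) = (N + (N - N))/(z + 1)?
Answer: 2802276/25 ≈ 1.1209e+5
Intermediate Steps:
f(N, z) = N/(1 + z) (f(N, z) = (N + 0)/(1 + z) = N/(1 + z))
(336 + g(f(6, -6)))² = (336 + 6/(1 - 6))² = (336 + 6/(-5))² = (336 + 6*(-⅕))² = (336 - 6/5)² = (1674/5)² = 2802276/25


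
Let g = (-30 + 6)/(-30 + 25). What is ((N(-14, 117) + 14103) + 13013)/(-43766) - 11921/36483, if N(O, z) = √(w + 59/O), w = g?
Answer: -755503757/798357489 - √2870/3063620 ≈ -0.94634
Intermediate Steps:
g = 24/5 (g = -24/(-5) = -24*(-⅕) = 24/5 ≈ 4.8000)
w = 24/5 ≈ 4.8000
N(O, z) = √(24/5 + 59/O)
((N(-14, 117) + 14103) + 13013)/(-43766) - 11921/36483 = ((√(120 + 1475/(-14))/5 + 14103) + 13013)/(-43766) - 11921/36483 = ((√(120 + 1475*(-1/14))/5 + 14103) + 13013)*(-1/43766) - 11921*1/36483 = ((√(120 - 1475/14)/5 + 14103) + 13013)*(-1/43766) - 11921/36483 = ((√(205/14)/5 + 14103) + 13013)*(-1/43766) - 11921/36483 = (((√2870/14)/5 + 14103) + 13013)*(-1/43766) - 11921/36483 = ((√2870/70 + 14103) + 13013)*(-1/43766) - 11921/36483 = ((14103 + √2870/70) + 13013)*(-1/43766) - 11921/36483 = (27116 + √2870/70)*(-1/43766) - 11921/36483 = (-13558/21883 - √2870/3063620) - 11921/36483 = -755503757/798357489 - √2870/3063620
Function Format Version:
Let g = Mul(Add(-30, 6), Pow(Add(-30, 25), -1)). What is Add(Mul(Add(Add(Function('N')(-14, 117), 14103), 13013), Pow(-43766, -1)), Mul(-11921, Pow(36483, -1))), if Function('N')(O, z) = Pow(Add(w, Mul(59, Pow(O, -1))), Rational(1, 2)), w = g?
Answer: Add(Rational(-755503757, 798357489), Mul(Rational(-1, 3063620), Pow(2870, Rational(1, 2)))) ≈ -0.94634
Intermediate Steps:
g = Rational(24, 5) (g = Mul(-24, Pow(-5, -1)) = Mul(-24, Rational(-1, 5)) = Rational(24, 5) ≈ 4.8000)
w = Rational(24, 5) ≈ 4.8000
Function('N')(O, z) = Pow(Add(Rational(24, 5), Mul(59, Pow(O, -1))), Rational(1, 2))
Add(Mul(Add(Add(Function('N')(-14, 117), 14103), 13013), Pow(-43766, -1)), Mul(-11921, Pow(36483, -1))) = Add(Mul(Add(Add(Mul(Rational(1, 5), Pow(Add(120, Mul(1475, Pow(-14, -1))), Rational(1, 2))), 14103), 13013), Pow(-43766, -1)), Mul(-11921, Pow(36483, -1))) = Add(Mul(Add(Add(Mul(Rational(1, 5), Pow(Add(120, Mul(1475, Rational(-1, 14))), Rational(1, 2))), 14103), 13013), Rational(-1, 43766)), Mul(-11921, Rational(1, 36483))) = Add(Mul(Add(Add(Mul(Rational(1, 5), Pow(Add(120, Rational(-1475, 14)), Rational(1, 2))), 14103), 13013), Rational(-1, 43766)), Rational(-11921, 36483)) = Add(Mul(Add(Add(Mul(Rational(1, 5), Pow(Rational(205, 14), Rational(1, 2))), 14103), 13013), Rational(-1, 43766)), Rational(-11921, 36483)) = Add(Mul(Add(Add(Mul(Rational(1, 5), Mul(Rational(1, 14), Pow(2870, Rational(1, 2)))), 14103), 13013), Rational(-1, 43766)), Rational(-11921, 36483)) = Add(Mul(Add(Add(Mul(Rational(1, 70), Pow(2870, Rational(1, 2))), 14103), 13013), Rational(-1, 43766)), Rational(-11921, 36483)) = Add(Mul(Add(Add(14103, Mul(Rational(1, 70), Pow(2870, Rational(1, 2)))), 13013), Rational(-1, 43766)), Rational(-11921, 36483)) = Add(Mul(Add(27116, Mul(Rational(1, 70), Pow(2870, Rational(1, 2)))), Rational(-1, 43766)), Rational(-11921, 36483)) = Add(Add(Rational(-13558, 21883), Mul(Rational(-1, 3063620), Pow(2870, Rational(1, 2)))), Rational(-11921, 36483)) = Add(Rational(-755503757, 798357489), Mul(Rational(-1, 3063620), Pow(2870, Rational(1, 2))))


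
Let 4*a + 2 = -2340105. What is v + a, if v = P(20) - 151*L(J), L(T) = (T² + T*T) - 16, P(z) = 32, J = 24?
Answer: -3026123/4 ≈ -7.5653e+5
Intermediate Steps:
a = -2340107/4 (a = -½ + (¼)*(-2340105) = -½ - 2340105/4 = -2340107/4 ≈ -5.8503e+5)
L(T) = -16 + 2*T² (L(T) = (T² + T²) - 16 = 2*T² - 16 = -16 + 2*T²)
v = -171504 (v = 32 - 151*(-16 + 2*24²) = 32 - 151*(-16 + 2*576) = 32 - 151*(-16 + 1152) = 32 - 151*1136 = 32 - 171536 = -171504)
v + a = -171504 - 2340107/4 = -3026123/4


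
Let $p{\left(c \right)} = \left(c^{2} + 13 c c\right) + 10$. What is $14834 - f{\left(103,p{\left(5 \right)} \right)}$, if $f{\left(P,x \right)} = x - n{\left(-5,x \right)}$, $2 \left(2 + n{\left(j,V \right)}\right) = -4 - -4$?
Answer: $14472$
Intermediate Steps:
$p{\left(c \right)} = 10 + 14 c^{2}$ ($p{\left(c \right)} = \left(c^{2} + 13 c^{2}\right) + 10 = 14 c^{2} + 10 = 10 + 14 c^{2}$)
$n{\left(j,V \right)} = -2$ ($n{\left(j,V \right)} = -2 + \frac{-4 - -4}{2} = -2 + \frac{-4 + 4}{2} = -2 + \frac{1}{2} \cdot 0 = -2 + 0 = -2$)
$f{\left(P,x \right)} = 2 + x$ ($f{\left(P,x \right)} = x - -2 = x + 2 = 2 + x$)
$14834 - f{\left(103,p{\left(5 \right)} \right)} = 14834 - \left(2 + \left(10 + 14 \cdot 5^{2}\right)\right) = 14834 - \left(2 + \left(10 + 14 \cdot 25\right)\right) = 14834 - \left(2 + \left(10 + 350\right)\right) = 14834 - \left(2 + 360\right) = 14834 - 362 = 14472$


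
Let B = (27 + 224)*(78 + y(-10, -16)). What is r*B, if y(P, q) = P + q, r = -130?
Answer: -1696760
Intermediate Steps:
B = 13052 (B = (27 + 224)*(78 + (-10 - 16)) = 251*(78 - 26) = 251*52 = 13052)
r*B = -130*13052 = -1696760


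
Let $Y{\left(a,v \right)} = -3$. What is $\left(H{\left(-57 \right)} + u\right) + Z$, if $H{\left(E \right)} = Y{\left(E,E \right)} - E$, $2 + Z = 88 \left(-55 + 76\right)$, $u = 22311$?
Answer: $24211$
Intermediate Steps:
$Z = 1846$ ($Z = -2 + 88 \left(-55 + 76\right) = -2 + 88 \cdot 21 = -2 + 1848 = 1846$)
$H{\left(E \right)} = -3 - E$
$\left(H{\left(-57 \right)} + u\right) + Z = \left(\left(-3 - -57\right) + 22311\right) + 1846 = \left(\left(-3 + 57\right) + 22311\right) + 1846 = \left(54 + 22311\right) + 1846 = 22365 + 1846 = 24211$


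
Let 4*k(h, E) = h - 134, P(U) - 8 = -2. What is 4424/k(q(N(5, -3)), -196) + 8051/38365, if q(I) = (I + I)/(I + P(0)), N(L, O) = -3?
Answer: -84726513/652205 ≈ -129.91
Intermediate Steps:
P(U) = 6 (P(U) = 8 - 2 = 6)
q(I) = 2*I/(6 + I) (q(I) = (I + I)/(I + 6) = (2*I)/(6 + I) = 2*I/(6 + I))
k(h, E) = -67/2 + h/4 (k(h, E) = (h - 134)/4 = (-134 + h)/4 = -67/2 + h/4)
4424/k(q(N(5, -3)), -196) + 8051/38365 = 4424/(-67/2 + (2*(-3)/(6 - 3))/4) + 8051/38365 = 4424/(-67/2 + (2*(-3)/3)/4) + 8051*(1/38365) = 4424/(-67/2 + (2*(-3)*(1/3))/4) + 8051/38365 = 4424/(-67/2 + (1/4)*(-2)) + 8051/38365 = 4424/(-67/2 - 1/2) + 8051/38365 = 4424/(-34) + 8051/38365 = 4424*(-1/34) + 8051/38365 = -2212/17 + 8051/38365 = -84726513/652205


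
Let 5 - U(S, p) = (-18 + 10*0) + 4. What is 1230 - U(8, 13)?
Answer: 1211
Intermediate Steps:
U(S, p) = 19 (U(S, p) = 5 - ((-18 + 10*0) + 4) = 5 - ((-18 + 0) + 4) = 5 - (-18 + 4) = 5 - 1*(-14) = 5 + 14 = 19)
1230 - U(8, 13) = 1230 - 1*19 = 1230 - 19 = 1211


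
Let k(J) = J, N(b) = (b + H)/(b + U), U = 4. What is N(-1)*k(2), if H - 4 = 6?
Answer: 6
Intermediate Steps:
H = 10 (H = 4 + 6 = 10)
N(b) = (10 + b)/(4 + b) (N(b) = (b + 10)/(b + 4) = (10 + b)/(4 + b))
N(-1)*k(2) = ((10 - 1)/(4 - 1))*2 = (9/3)*2 = ((⅓)*9)*2 = 3*2 = 6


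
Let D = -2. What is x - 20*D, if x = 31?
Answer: 71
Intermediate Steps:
x - 20*D = 31 - 20*(-2) = 31 + 40 = 71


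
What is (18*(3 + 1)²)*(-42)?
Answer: -12096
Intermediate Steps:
(18*(3 + 1)²)*(-42) = (18*4²)*(-42) = (18*16)*(-42) = 288*(-42) = -12096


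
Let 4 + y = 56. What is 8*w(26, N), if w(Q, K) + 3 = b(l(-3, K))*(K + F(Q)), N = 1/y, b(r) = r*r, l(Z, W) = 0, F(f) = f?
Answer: -24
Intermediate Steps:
y = 52 (y = -4 + 56 = 52)
b(r) = r²
N = 1/52 ≈ 0.019231
w(Q, K) = -3 (w(Q, K) = -3 + 0²*(K + Q) = -3 + 0*(K + Q) = -3 + 0 = -3)
8*w(26, N) = 8*(-3) = -24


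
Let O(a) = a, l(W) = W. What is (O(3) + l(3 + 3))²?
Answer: 81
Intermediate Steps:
(O(3) + l(3 + 3))² = (3 + (3 + 3))² = (3 + 6)² = 9² = 81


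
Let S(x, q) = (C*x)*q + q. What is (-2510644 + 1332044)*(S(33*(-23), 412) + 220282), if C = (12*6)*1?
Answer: 26276040765200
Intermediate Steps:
C = 72 (C = 72*1 = 72)
S(x, q) = q + 72*q*x (S(x, q) = (72*x)*q + q = 72*q*x + q = q + 72*q*x)
(-2510644 + 1332044)*(S(33*(-23), 412) + 220282) = (-2510644 + 1332044)*(412*(1 + 72*(33*(-23))) + 220282) = -1178600*(412*(1 + 72*(-759)) + 220282) = -1178600*(412*(1 - 54648) + 220282) = -1178600*(412*(-54647) + 220282) = -1178600*(-22514564 + 220282) = -1178600*(-22294282) = 26276040765200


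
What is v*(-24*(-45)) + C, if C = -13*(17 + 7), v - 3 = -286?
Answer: -305952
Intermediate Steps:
v = -283 (v = 3 - 286 = -283)
C = -312 (C = -13*24 = -312)
v*(-24*(-45)) + C = -(-6792)*(-45) - 312 = -283*1080 - 312 = -305640 - 312 = -305952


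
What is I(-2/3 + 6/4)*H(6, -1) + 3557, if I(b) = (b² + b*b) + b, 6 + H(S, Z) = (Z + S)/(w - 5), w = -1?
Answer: 95629/27 ≈ 3541.8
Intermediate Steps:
H(S, Z) = -6 - S/6 - Z/6 (H(S, Z) = -6 + (Z + S)/(-1 - 5) = -6 + (S + Z)/(-6) = -6 + (S + Z)*(-⅙) = -6 + (-S/6 - Z/6) = -6 - S/6 - Z/6)
I(b) = b + 2*b² (I(b) = (b² + b²) + b = 2*b² + b = b + 2*b²)
I(-2/3 + 6/4)*H(6, -1) + 3557 = ((-2/3 + 6/4)*(1 + 2*(-2/3 + 6/4)))*(-6 - ⅙*6 - ⅙*(-1)) + 3557 = ((-2*⅓ + 6*(¼))*(1 + 2*(-2*⅓ + 6*(¼))))*(-6 - 1 + ⅙) + 3557 = ((-⅔ + 3/2)*(1 + 2*(-⅔ + 3/2)))*(-41/6) + 3557 = (5*(1 + 2*(⅚))/6)*(-41/6) + 3557 = (5*(1 + 5/3)/6)*(-41/6) + 3557 = ((⅚)*(8/3))*(-41/6) + 3557 = (20/9)*(-41/6) + 3557 = -410/27 + 3557 = 95629/27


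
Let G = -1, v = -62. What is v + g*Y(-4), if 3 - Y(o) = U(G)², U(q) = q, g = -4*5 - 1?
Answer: -104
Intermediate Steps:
g = -21 (g = -20 - 1 = -21)
Y(o) = 2 (Y(o) = 3 - 1*(-1)² = 3 - 1*1 = 3 - 1 = 2)
v + g*Y(-4) = -62 - 21*2 = -62 - 42 = -104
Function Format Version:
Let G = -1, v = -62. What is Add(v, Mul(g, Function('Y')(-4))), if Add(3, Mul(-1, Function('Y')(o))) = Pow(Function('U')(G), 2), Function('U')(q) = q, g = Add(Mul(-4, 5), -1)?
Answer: -104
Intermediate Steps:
g = -21 (g = Add(-20, -1) = -21)
Function('Y')(o) = 2 (Function('Y')(o) = Add(3, Mul(-1, Pow(-1, 2))) = Add(3, Mul(-1, 1)) = Add(3, -1) = 2)
Add(v, Mul(g, Function('Y')(-4))) = Add(-62, Mul(-21, 2)) = Add(-62, -42) = -104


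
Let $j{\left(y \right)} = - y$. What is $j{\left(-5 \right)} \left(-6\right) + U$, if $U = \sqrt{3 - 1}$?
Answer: $-30 + \sqrt{2} \approx -28.586$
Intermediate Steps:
$U = \sqrt{2} \approx 1.4142$
$j{\left(-5 \right)} \left(-6\right) + U = \left(-1\right) \left(-5\right) \left(-6\right) + \sqrt{2} = 5 \left(-6\right) + \sqrt{2} = -30 + \sqrt{2}$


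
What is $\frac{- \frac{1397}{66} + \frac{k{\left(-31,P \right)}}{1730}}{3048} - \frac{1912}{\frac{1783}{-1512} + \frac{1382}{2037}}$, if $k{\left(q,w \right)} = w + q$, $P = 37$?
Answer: $\frac{4436014367582021}{1161866906640} \approx 3818.0$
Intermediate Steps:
$k{\left(q,w \right)} = q + w$
$\frac{- \frac{1397}{66} + \frac{k{\left(-31,P \right)}}{1730}}{3048} - \frac{1912}{\frac{1783}{-1512} + \frac{1382}{2037}} = \frac{- \frac{1397}{66} + \frac{-31 + 37}{1730}}{3048} - \frac{1912}{\frac{1783}{-1512} + \frac{1382}{2037}} = \left(\left(-1397\right) \frac{1}{66} + 6 \cdot \frac{1}{1730}\right) \frac{1}{3048} - \frac{1912}{1783 \left(- \frac{1}{1512}\right) + 1382 \cdot \frac{1}{2037}} = \left(- \frac{127}{6} + \frac{3}{865}\right) \frac{1}{3048} - \frac{1912}{- \frac{1783}{1512} + \frac{1382}{2037}} = \left(- \frac{109837}{5190}\right) \frac{1}{3048} - \frac{1912}{- \frac{73447}{146664}} = - \frac{109837}{15819120} - - \frac{280421568}{73447} = - \frac{109837}{15819120} + \frac{280421568}{73447} = \frac{4436014367582021}{1161866906640}$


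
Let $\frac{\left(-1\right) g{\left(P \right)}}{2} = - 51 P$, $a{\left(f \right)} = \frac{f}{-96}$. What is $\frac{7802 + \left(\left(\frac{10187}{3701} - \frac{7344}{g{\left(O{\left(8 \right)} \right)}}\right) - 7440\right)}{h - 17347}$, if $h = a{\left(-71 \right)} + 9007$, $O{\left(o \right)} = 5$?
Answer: $- \frac{622394208}{14814529345} \approx -0.042012$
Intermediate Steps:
$a{\left(f \right)} = - \frac{f}{96}$ ($a{\left(f \right)} = f \left(- \frac{1}{96}\right) = - \frac{f}{96}$)
$g{\left(P \right)} = 102 P$ ($g{\left(P \right)} = - 2 \left(- 51 P\right) = 102 P$)
$h = \frac{864743}{96}$ ($h = \left(- \frac{1}{96}\right) \left(-71\right) + 9007 = \frac{71}{96} + 9007 = \frac{864743}{96} \approx 9007.7$)
$\frac{7802 + \left(\left(\frac{10187}{3701} - \frac{7344}{g{\left(O{\left(8 \right)} \right)}}\right) - 7440\right)}{h - 17347} = \frac{7802 + \left(\left(\frac{10187}{3701} - \frac{7344}{102 \cdot 5}\right) - 7440\right)}{\frac{864743}{96} - 17347} = \frac{7802 - \left(\frac{27525253}{3701} + \frac{72}{5}\right)}{- \frac{800569}{96}} = \left(7802 + \left(\left(\frac{10187}{3701} - \frac{72}{5}\right) - 7440\right)\right) \left(- \frac{96}{800569}\right) = \left(7802 - \frac{137892737}{18505}\right) \left(- \frac{96}{800569}\right) = \frac{6483273}{18505} \left(- \frac{96}{800569}\right) = - \frac{622394208}{14814529345}$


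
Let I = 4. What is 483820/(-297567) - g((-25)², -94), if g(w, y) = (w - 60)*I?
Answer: -672985240/297567 ≈ -2261.6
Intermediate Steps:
g(w, y) = -240 + 4*w (g(w, y) = (w - 60)*4 = (-60 + w)*4 = -240 + 4*w)
483820/(-297567) - g((-25)², -94) = 483820/(-297567) - (-240 + 4*(-25)²) = 483820*(-1/297567) - (-240 + 4*625) = -483820/297567 - (-240 + 2500) = -483820/297567 - 1*2260 = -483820/297567 - 2260 = -672985240/297567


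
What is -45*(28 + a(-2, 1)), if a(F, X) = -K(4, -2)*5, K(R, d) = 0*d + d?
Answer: -1710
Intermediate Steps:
K(R, d) = d (K(R, d) = 0 + d = d)
a(F, X) = 10 (a(F, X) = -1*(-2)*5 = 2*5 = 10)
-45*(28 + a(-2, 1)) = -45*(28 + 10) = -45*38 = -1710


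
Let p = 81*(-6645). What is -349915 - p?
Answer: 188330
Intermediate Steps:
p = -538245
-349915 - p = -349915 - 1*(-538245) = -349915 + 538245 = 188330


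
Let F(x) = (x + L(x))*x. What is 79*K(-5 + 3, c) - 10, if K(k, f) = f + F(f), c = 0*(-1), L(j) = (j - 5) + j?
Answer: -10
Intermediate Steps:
L(j) = -5 + 2*j (L(j) = (-5 + j) + j = -5 + 2*j)
c = 0
F(x) = x*(-5 + 3*x) (F(x) = (x + (-5 + 2*x))*x = (-5 + 3*x)*x = x*(-5 + 3*x))
K(k, f) = f + f*(-5 + 3*f)
79*K(-5 + 3, c) - 10 = 79*(0*(-4 + 3*0)) - 10 = 79*(0*(-4 + 0)) - 10 = 79*(0*(-4)) - 10 = 79*0 - 10 = 0 - 10 = -10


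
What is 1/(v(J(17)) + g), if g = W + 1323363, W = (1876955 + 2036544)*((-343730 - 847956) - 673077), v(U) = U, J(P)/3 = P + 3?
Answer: -1/7297746812314 ≈ -1.3703e-13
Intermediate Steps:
J(P) = 9 + 3*P (J(P) = 3*(P + 3) = 3*(3 + P) = 9 + 3*P)
W = -7297748135737 (W = 3913499*(-1191686 - 673077) = 3913499*(-1864763) = -7297748135737)
g = -7297746812374 (g = -7297748135737 + 1323363 = -7297746812374)
1/(v(J(17)) + g) = 1/((9 + 3*17) - 7297746812374) = 1/((9 + 51) - 7297746812374) = 1/(60 - 7297746812374) = 1/(-7297746812314) = -1/7297746812314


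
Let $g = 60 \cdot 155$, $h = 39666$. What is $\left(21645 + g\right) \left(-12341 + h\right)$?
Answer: $845572125$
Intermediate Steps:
$g = 9300$
$\left(21645 + g\right) \left(-12341 + h\right) = \left(21645 + 9300\right) \left(-12341 + 39666\right) = 30945 \cdot 27325 = 845572125$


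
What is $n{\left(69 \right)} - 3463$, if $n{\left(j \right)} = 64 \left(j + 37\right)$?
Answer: $3321$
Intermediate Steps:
$n{\left(j \right)} = 2368 + 64 j$ ($n{\left(j \right)} = 64 \left(37 + j\right) = 2368 + 64 j$)
$n{\left(69 \right)} - 3463 = \left(2368 + 64 \cdot 69\right) - 3463 = \left(2368 + 4416\right) - 3463 = 6784 - 3463 = 3321$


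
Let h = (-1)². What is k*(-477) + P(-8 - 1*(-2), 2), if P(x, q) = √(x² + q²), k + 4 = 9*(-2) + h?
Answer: 10017 + 2*√10 ≈ 10023.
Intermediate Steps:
h = 1
k = -21 (k = -4 + (9*(-2) + 1) = -4 + (-18 + 1) = -4 - 17 = -21)
P(x, q) = √(q² + x²)
k*(-477) + P(-8 - 1*(-2), 2) = -21*(-477) + √(2² + (-8 - 1*(-2))²) = 10017 + √(4 + (-8 + 2)²) = 10017 + √(4 + (-6)²) = 10017 + √(4 + 36) = 10017 + √40 = 10017 + 2*√10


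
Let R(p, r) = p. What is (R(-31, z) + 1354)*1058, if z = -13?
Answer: 1399734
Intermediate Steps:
(R(-31, z) + 1354)*1058 = (-31 + 1354)*1058 = 1323*1058 = 1399734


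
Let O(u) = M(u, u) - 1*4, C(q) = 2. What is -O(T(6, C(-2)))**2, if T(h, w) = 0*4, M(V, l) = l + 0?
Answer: -16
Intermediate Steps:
M(V, l) = l
T(h, w) = 0
O(u) = -4 + u (O(u) = u - 1*4 = u - 4 = -4 + u)
-O(T(6, C(-2)))**2 = -(-4 + 0)**2 = -1*(-4)**2 = -1*16 = -16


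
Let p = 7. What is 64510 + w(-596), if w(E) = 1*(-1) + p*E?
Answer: 60337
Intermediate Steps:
w(E) = -1 + 7*E (w(E) = 1*(-1) + 7*E = -1 + 7*E)
64510 + w(-596) = 64510 + (-1 + 7*(-596)) = 64510 + (-1 - 4172) = 64510 - 4173 = 60337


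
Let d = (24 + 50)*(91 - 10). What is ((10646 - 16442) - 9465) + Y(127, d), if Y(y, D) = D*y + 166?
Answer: 746143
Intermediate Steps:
d = 5994 (d = 74*81 = 5994)
Y(y, D) = 166 + D*y
((10646 - 16442) - 9465) + Y(127, d) = ((10646 - 16442) - 9465) + (166 + 5994*127) = (-5796 - 9465) + (166 + 761238) = -15261 + 761404 = 746143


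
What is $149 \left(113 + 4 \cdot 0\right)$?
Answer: $16837$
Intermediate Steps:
$149 \left(113 + 4 \cdot 0\right) = 149 \left(113 + 0\right) = 149 \cdot 113 = 16837$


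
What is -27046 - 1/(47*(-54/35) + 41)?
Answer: -29831703/1103 ≈ -27046.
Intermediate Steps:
-27046 - 1/(47*(-54/35) + 41) = -27046 - 1/(-2538/35 + 41) = -27046 - 1/(-1103/35) = -27046 - 1*(-35/1103) = -27046 + 35/1103 = -29831703/1103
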